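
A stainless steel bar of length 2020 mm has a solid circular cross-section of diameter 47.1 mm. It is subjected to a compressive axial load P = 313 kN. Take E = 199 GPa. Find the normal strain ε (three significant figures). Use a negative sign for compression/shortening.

-9.03e-04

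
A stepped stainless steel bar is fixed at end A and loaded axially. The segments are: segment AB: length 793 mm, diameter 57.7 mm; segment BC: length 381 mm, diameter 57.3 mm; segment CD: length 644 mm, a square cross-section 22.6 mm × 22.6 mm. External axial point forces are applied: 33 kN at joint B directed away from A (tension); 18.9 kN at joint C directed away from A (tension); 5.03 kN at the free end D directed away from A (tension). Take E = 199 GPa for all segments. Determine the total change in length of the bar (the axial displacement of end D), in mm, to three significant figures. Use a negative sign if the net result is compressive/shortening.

0.136 mm

Internal axial forces (sectioning from the free end, tension +): N_CD = 5.03 kN, N_BC = 23.93 kN, N_AB = 56.93 kN.
A_AB = 2615 mm².
A_BC = 2579 mm².
A_CD = 510.8 mm².
δ_AB = 56930·793/(2615·199000) = 0.08676 mm
δ_BC = 23930·381/(2579·199000) = 0.01777 mm
δ_CD = 5030·644/(510.8·199000) = 0.03187 mm
δ = Σδ_i = 0.1364 mm.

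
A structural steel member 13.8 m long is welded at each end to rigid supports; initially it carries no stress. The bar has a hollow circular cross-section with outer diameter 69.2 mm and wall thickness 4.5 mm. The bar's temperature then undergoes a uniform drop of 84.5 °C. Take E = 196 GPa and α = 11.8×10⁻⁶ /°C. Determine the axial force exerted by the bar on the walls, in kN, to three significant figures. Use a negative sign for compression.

Free thermal expansion αLΔT = 11.8e-6 · 13800 · -84.5 = -13.76 mm.
The walls impose strain ε = −(-13.76)/13800 = 9.9710e-04; σ = Eε = 196000 · 9.9710e-04 = 195.4 MPa.
Wall reaction R = σ·A = 195.4·914.7 = 178800 N = 178.8 kN.

179 kN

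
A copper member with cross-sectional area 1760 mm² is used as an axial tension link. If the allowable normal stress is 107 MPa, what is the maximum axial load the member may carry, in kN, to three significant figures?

P_max = σ_allow · A = 107 · 1760 = 188300 N = 188.3 kN.

188 kN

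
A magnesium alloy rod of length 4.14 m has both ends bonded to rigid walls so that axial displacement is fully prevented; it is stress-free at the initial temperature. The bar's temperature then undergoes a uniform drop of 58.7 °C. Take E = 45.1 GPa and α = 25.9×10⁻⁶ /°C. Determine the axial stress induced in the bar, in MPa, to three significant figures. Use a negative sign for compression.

Free thermal expansion αLΔT = 25.9e-6 · 4140 · -58.7 = -6.294 mm.
The walls impose strain ε = −(-6.294)/4140 = 1.5203e-03; σ = Eε = 45100 · 1.5203e-03 = 68.57 MPa.

68.6 MPa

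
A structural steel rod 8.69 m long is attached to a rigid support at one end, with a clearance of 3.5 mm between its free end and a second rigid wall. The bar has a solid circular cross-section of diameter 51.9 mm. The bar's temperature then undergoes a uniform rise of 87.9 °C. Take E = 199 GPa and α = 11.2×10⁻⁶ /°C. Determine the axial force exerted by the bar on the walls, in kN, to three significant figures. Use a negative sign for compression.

Free thermal expansion αLΔT = 11.2e-6 · 8690 · 87.9 = 8.555 mm.
The walls engage after the gap closes; constrained expansion = 8.555 − 3.5 = 5.055 mm.
The walls impose strain ε = −(5.055)/8690 = -5.8172e-04; σ = Eε = 199000 · -5.8172e-04 = -115.8 MPa.
Wall reaction R = σ·A = -115.8·2116 = -244900 N = -244.9 kN.

-245 kN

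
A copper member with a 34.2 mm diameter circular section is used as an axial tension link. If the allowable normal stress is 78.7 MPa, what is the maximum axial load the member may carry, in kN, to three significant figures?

72.3 kN

A = 918.6 mm².
P_max = σ_allow · A = 78.7 · 918.6 = 72300 N = 72.3 kN.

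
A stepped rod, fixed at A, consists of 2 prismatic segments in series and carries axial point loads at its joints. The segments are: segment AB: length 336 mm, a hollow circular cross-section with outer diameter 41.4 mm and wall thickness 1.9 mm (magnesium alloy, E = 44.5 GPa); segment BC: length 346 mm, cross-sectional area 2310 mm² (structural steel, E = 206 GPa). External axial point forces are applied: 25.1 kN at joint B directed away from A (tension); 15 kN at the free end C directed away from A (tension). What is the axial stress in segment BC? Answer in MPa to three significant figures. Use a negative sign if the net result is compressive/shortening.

Internal axial forces (sectioning from the free end, tension +): N_BC = 15 kN, N_AB = 40.1 kN.
σ_BC = N_BC/A_BC = 15000/2310 = 6.494 MPa.

6.49 MPa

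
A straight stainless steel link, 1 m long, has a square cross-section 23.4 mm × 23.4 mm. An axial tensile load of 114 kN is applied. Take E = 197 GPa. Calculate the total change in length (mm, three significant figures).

1.06 mm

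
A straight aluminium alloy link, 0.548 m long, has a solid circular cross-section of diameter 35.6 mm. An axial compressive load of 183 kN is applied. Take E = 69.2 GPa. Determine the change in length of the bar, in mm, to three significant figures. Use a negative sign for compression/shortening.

A = 995.4 mm².
δ_mech = NL/(AE) = -183000·548/(995.4·69200) = -1.456 mm.

-1.46 mm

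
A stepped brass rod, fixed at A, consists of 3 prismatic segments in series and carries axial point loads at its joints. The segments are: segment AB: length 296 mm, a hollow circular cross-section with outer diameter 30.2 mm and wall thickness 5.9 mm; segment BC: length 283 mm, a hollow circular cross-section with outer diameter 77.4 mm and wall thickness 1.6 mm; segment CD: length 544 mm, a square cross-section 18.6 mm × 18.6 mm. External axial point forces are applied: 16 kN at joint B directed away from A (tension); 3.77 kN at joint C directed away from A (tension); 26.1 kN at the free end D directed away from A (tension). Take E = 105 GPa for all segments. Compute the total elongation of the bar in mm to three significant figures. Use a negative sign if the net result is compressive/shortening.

0.889 mm

Internal axial forces (sectioning from the free end, tension +): N_CD = 26.1 kN, N_BC = 29.87 kN, N_AB = 45.87 kN.
A_AB = 450.4 mm².
A_BC = 381 mm².
A_CD = 346 mm².
δ_AB = 45870·296/(450.4·105000) = 0.2871 mm
δ_BC = 29870·283/(381·105000) = 0.2113 mm
δ_CD = 26100·544/(346·105000) = 0.3909 mm
δ = Σδ_i = 0.8893 mm.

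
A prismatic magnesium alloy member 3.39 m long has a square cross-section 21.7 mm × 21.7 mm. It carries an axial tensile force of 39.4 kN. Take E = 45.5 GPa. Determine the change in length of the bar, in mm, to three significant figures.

A = 470.9 mm².
δ_mech = NL/(AE) = 39400·3390/(470.9·45500) = 6.234 mm.

6.23 mm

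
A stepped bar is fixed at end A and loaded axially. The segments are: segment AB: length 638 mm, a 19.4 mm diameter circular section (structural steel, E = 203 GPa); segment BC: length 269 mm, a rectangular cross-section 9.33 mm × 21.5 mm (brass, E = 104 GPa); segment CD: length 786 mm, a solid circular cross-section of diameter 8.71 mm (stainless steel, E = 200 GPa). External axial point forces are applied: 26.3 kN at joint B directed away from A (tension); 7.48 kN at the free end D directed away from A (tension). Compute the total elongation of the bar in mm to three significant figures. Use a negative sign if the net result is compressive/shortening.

0.949 mm

Internal axial forces (sectioning from the free end, tension +): N_CD = 7.48 kN, N_BC = 7.48 kN, N_AB = 33.78 kN.
A_AB = 295.6 mm².
A_BC = 200.6 mm².
A_CD = 59.58 mm².
δ_AB = 33780·638/(295.6·203000) = 0.3592 mm
δ_BC = 7480·269/(200.6·104000) = 0.09645 mm
δ_CD = 7480·786/(59.58·200000) = 0.4934 mm
δ = Σδ_i = 0.949 mm.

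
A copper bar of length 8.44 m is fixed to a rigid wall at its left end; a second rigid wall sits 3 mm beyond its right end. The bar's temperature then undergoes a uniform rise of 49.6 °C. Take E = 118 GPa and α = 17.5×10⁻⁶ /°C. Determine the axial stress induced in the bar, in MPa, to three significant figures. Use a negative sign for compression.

Free thermal expansion αLΔT = 17.5e-6 · 8440 · 49.6 = 7.326 mm.
The walls engage after the gap closes; constrained expansion = 7.326 − 3 = 4.326 mm.
The walls impose strain ε = −(4.326)/8440 = -5.1255e-04; σ = Eε = 118000 · -5.1255e-04 = -60.48 MPa.

-60.5 MPa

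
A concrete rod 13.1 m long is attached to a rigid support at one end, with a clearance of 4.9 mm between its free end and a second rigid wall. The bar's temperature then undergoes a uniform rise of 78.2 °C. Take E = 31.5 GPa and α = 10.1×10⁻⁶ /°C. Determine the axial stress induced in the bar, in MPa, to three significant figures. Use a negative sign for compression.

-13.1 MPa

Free thermal expansion αLΔT = 10.1e-6 · 13100 · 78.2 = 10.35 mm.
The walls engage after the gap closes; constrained expansion = 10.35 − 4.9 = 5.447 mm.
The walls impose strain ε = −(5.447)/13100 = -4.1577e-04; σ = Eε = 31500 · -4.1577e-04 = -13.1 MPa.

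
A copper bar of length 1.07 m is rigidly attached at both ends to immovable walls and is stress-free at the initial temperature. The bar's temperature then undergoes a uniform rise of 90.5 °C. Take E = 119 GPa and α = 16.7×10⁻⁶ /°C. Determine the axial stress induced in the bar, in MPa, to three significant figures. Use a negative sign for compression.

Free thermal expansion αLΔT = 16.7e-6 · 1070 · 90.5 = 1.617 mm.
The walls impose strain ε = −(1.617)/1070 = -1.5113e-03; σ = Eε = 119000 · -1.5113e-03 = -179.9 MPa.

-180 MPa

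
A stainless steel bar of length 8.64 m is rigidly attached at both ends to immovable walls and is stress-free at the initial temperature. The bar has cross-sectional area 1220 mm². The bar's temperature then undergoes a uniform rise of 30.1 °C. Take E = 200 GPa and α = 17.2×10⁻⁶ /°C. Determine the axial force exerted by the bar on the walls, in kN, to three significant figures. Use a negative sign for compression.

Free thermal expansion αLΔT = 17.2e-6 · 8640 · 30.1 = 4.473 mm.
The walls impose strain ε = −(4.473)/8640 = -5.1772e-04; σ = Eε = 200000 · -5.1772e-04 = -103.5 MPa.
Wall reaction R = σ·A = -103.5·1220 = -126300 N = -126.3 kN.

-126 kN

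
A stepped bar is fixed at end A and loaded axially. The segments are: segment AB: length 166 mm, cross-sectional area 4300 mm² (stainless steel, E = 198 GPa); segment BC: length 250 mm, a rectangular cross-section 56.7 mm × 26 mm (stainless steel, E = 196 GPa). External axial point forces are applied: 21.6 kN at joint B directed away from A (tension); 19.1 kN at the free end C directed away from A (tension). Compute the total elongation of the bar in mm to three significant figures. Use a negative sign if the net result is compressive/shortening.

Internal axial forces (sectioning from the free end, tension +): N_BC = 19.1 kN, N_AB = 40.7 kN.
A_BC = 1474 mm².
δ_AB = 40700·166/(4300·198000) = 0.007935 mm
δ_BC = 19100·250/(1474·196000) = 0.01653 mm
δ = Σδ_i = 0.02446 mm.

0.0245 mm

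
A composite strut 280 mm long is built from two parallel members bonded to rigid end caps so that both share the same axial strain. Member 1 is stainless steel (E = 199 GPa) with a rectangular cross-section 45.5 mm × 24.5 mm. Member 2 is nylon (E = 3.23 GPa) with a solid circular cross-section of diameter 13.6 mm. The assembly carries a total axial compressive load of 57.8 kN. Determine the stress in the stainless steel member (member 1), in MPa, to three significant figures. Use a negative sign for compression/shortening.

-51.7 MPa

A_1 = 1115 mm².
A_2 = 145.3 mm².
Equal strain + equilibrium ⇒ each member carries load in proportion to AE: A₁E₁ = 221800000 N, A₂E₂ = 469200 N, ΣAE = 222300000 N.
σ₁ = P·E₁/ΣAE = -57800·199000/222300000 = -51.74 MPa.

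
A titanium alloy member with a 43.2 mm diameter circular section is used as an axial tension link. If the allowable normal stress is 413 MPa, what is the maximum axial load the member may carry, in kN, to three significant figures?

605 kN

A = 1466 mm².
P_max = σ_allow · A = 413 · 1466 = 605400 N = 605.4 kN.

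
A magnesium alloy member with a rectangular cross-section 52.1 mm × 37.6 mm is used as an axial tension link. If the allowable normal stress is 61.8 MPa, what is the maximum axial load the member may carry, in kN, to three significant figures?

121 kN

A = 1959 mm².
P_max = σ_allow · A = 61.8 · 1959 = 121100 N = 121.1 kN.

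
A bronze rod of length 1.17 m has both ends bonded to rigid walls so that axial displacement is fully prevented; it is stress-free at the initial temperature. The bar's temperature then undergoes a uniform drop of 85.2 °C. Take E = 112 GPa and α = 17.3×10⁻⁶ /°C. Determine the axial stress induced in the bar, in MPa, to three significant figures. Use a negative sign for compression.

Free thermal expansion αLΔT = 17.3e-6 · 1170 · -85.2 = -1.725 mm.
The walls impose strain ε = −(-1.725)/1170 = 1.4740e-03; σ = Eε = 112000 · 1.4740e-03 = 165.1 MPa.

165 MPa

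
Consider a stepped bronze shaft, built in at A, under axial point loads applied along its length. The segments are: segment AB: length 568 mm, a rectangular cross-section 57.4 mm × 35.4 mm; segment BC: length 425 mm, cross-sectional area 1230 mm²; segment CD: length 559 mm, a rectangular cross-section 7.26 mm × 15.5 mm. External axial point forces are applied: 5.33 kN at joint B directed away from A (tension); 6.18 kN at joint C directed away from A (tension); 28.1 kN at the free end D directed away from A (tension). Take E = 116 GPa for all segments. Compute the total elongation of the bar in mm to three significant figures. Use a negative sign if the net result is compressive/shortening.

1.40 mm

Internal axial forces (sectioning from the free end, tension +): N_CD = 28.1 kN, N_BC = 34.28 kN, N_AB = 39.61 kN.
A_AB = 2032 mm².
A_CD = 112.5 mm².
δ_AB = 39610·568/(2032·116000) = 0.09545 mm
δ_BC = 34280·425/(1230·116000) = 0.1021 mm
δ_CD = 28100·559/(112.5·116000) = 1.203 mm
δ = Σδ_i = 1.401 mm.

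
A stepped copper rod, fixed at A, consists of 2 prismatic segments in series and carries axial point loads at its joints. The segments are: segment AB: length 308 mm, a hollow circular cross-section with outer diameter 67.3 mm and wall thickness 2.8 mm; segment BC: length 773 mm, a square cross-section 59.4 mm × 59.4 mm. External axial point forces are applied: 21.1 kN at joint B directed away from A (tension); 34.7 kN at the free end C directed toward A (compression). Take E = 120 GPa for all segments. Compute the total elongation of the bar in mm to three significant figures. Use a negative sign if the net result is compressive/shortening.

-0.125 mm

Internal axial forces (sectioning from the free end, tension +): N_BC = -34.7 kN, N_AB = -13.6 kN.
A_AB = 567.4 mm².
A_BC = 3528 mm².
δ_AB = -13600·308/(567.4·120000) = -0.06152 mm
δ_BC = -34700·773/(3528·120000) = -0.06335 mm
δ = Σδ_i = -0.1249 mm.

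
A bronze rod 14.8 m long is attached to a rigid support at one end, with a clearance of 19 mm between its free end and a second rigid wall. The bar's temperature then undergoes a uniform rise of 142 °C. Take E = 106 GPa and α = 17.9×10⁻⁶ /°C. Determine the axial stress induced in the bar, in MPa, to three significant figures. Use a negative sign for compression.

Free thermal expansion αLΔT = 17.9e-6 · 14800 · 142 = 37.62 mm.
The walls engage after the gap closes; constrained expansion = 37.62 − 19 = 18.62 mm.
The walls impose strain ε = −(18.62)/14800 = -1.2580e-03; σ = Eε = 106000 · -1.2580e-03 = -133.3 MPa.

-133 MPa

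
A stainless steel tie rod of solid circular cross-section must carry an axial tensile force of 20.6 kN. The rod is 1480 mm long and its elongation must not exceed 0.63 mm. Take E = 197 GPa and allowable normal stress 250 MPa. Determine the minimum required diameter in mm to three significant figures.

17.7 mm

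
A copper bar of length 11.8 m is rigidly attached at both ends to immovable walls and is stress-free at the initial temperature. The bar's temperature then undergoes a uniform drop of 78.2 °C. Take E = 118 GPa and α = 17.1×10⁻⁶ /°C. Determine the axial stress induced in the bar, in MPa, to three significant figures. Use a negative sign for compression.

158 MPa

Free thermal expansion αLΔT = 17.1e-6 · 11800 · -78.2 = -15.78 mm.
The walls impose strain ε = −(-15.78)/11800 = 1.3372e-03; σ = Eε = 118000 · 1.3372e-03 = 157.8 MPa.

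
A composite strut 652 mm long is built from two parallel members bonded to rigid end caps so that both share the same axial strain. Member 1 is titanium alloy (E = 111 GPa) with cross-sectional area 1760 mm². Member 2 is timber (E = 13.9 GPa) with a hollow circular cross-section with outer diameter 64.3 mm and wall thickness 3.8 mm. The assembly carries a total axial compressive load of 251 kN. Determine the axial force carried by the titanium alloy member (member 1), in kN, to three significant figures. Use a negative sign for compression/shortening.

A_2 = 722.3 mm².
Equal strain + equilibrium ⇒ each member carries load in proportion to AE: A₁E₁ = 195400000 N, A₂E₂ = 10040000 N, ΣAE = 205400000 N.
F₁ = P·A₁E₁/ΣAE = -251000·195400000/205400000 = -238700 N.

-239 kN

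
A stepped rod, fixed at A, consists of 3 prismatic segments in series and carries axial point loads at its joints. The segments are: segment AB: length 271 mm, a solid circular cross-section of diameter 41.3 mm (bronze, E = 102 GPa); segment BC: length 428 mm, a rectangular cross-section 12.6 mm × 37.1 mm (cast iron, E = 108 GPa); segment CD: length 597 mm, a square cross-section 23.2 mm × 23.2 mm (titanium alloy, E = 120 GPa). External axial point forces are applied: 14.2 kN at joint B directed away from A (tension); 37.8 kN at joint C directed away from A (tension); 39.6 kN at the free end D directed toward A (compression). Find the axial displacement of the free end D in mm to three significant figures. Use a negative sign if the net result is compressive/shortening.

Internal axial forces (sectioning from the free end, tension +): N_CD = -39.6 kN, N_BC = -1.8 kN, N_AB = 12.4 kN.
A_AB = 1340 mm².
A_BC = 467.5 mm².
A_CD = 538.2 mm².
δ_AB = 12400·271/(1340·102000) = 0.02459 mm
δ_BC = -1800·428/(467.5·108000) = -0.01526 mm
δ_CD = -39600·597/(538.2·120000) = -0.366 mm
δ = Σδ_i = -0.3567 mm.

-0.357 mm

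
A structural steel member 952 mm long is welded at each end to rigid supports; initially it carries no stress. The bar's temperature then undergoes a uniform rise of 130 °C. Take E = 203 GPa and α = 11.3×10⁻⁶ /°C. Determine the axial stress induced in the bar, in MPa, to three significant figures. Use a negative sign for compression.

-298 MPa

Free thermal expansion αLΔT = 11.3e-6 · 952 · 130 = 1.398 mm.
The walls impose strain ε = −(1.398)/952 = -1.4690e-03; σ = Eε = 203000 · -1.4690e-03 = -298.2 MPa.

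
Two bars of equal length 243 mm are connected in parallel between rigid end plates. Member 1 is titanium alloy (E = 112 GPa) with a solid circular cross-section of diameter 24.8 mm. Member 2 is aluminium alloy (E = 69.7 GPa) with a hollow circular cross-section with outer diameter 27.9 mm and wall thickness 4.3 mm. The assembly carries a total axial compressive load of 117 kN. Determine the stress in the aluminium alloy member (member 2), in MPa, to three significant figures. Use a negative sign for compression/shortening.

-107 MPa

A_1 = 483.1 mm².
A_2 = 318.8 mm².
Equal strain + equilibrium ⇒ each member carries load in proportion to AE: A₁E₁ = 54100000 N, A₂E₂ = 22220000 N, ΣAE = 76320000 N.
σ₂ = P·E₂/ΣAE = -117000·69700/76320000 = -106.8 MPa.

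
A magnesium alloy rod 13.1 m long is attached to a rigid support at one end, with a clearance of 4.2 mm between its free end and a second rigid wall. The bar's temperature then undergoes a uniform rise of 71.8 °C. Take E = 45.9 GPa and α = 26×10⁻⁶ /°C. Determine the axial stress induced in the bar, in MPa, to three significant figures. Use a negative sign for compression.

Free thermal expansion αLΔT = 26e-6 · 13100 · 71.8 = 24.46 mm.
The walls engage after the gap closes; constrained expansion = 24.46 − 4.2 = 20.26 mm.
The walls impose strain ε = −(20.26)/13100 = -1.5462e-03; σ = Eε = 45900 · -1.5462e-03 = -70.97 MPa.

-71.0 MPa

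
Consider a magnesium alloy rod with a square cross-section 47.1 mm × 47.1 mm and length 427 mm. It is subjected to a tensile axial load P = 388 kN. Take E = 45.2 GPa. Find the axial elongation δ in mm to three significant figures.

A = 2218 mm².
δ_mech = NL/(AE) = 388000·427/(2218·45200) = 1.652 mm.

1.65 mm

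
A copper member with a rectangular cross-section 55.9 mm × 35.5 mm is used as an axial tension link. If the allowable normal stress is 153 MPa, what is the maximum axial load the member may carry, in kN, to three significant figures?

A = 1984 mm².
P_max = σ_allow · A = 153 · 1984 = 303600 N = 303.6 kN.

304 kN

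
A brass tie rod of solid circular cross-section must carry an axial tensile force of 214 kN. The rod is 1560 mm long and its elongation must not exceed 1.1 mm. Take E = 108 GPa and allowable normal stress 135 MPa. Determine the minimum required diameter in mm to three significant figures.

Required area A ≥ P/σ_allow = 214000/135 = 1585 mm².
For a solid circular section, d ≥ √(4A/π) = 44.93 mm.
Elongation limit: A ≥ PL/(Eδ_allow) = 214000·1560/(108000·1.1) = 2810 mm² ⇒ d ≥ 59.82 mm.
The elongation limit governs.

59.8 mm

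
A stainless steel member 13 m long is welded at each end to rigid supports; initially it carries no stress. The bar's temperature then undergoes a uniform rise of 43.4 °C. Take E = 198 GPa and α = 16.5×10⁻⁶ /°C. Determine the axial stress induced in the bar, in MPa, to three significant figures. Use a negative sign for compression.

Free thermal expansion αLΔT = 16.5e-6 · 13000 · 43.4 = 9.309 mm.
The walls impose strain ε = −(9.309)/13000 = -7.1610e-04; σ = Eε = 198000 · -7.1610e-04 = -141.8 MPa.

-142 MPa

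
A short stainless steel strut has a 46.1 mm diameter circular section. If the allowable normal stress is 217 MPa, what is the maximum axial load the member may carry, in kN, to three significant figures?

362 kN

A = 1669 mm².
P_max = σ_allow · A = 217 · 1669 = 362200 N = 362.2 kN.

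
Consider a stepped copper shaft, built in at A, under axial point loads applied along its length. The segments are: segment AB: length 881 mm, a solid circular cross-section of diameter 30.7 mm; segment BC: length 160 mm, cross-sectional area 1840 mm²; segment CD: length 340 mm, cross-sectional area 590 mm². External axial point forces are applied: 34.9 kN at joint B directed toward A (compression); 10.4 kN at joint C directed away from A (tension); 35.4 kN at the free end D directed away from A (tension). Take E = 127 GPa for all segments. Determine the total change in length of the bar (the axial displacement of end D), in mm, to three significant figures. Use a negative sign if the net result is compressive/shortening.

0.294 mm

Internal axial forces (sectioning from the free end, tension +): N_CD = 35.4 kN, N_BC = 45.8 kN, N_AB = 10.9 kN.
A_AB = 740.2 mm².
δ_AB = 10900·881/(740.2·127000) = 0.1021 mm
δ_BC = 45800·160/(1840·127000) = 0.03136 mm
δ_CD = 35400·340/(590·127000) = 0.1606 mm
δ = Σδ_i = 0.2941 mm.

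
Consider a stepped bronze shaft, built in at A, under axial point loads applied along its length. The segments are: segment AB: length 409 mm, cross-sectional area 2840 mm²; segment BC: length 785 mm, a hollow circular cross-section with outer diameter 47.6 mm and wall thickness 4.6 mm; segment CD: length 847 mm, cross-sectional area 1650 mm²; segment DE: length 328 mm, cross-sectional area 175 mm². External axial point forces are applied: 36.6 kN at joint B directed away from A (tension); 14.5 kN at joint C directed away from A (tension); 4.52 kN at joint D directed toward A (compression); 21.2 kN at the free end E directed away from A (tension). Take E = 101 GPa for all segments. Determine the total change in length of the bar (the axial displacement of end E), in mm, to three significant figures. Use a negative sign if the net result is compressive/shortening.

Internal axial forces (sectioning from the free end, tension +): N_DE = 21.2 kN, N_CD = 16.68 kN, N_BC = 31.18 kN, N_AB = 67.78 kN.
A_BC = 621.4 mm².
δ_AB = 67780·409/(2840·101000) = 0.09665 mm
δ_BC = 31180·785/(621.4·101000) = 0.39 mm
δ_CD = 16680·847/(1650·101000) = 0.08478 mm
δ_DE = 21200·328/(175·101000) = 0.3934 mm
δ = Σδ_i = 0.9648 mm.

0.965 mm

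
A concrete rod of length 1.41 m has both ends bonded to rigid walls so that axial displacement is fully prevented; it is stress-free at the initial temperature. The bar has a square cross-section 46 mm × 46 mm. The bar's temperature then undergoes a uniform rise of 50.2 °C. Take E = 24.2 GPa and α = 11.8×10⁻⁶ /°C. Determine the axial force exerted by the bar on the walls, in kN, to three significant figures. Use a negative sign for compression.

Free thermal expansion αLΔT = 11.8e-6 · 1410 · 50.2 = 0.8352 mm.
The walls impose strain ε = −(0.8352)/1410 = -5.9236e-04; σ = Eε = 24200 · -5.9236e-04 = -14.34 MPa.
Wall reaction R = σ·A = -14.34·2116 = -30330 N = -30.33 kN.

-30.3 kN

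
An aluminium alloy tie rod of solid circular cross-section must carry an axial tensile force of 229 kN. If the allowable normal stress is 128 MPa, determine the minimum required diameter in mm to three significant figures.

47.7 mm

Required area A ≥ P/σ_allow = 229000/128 = 1789 mm².
For a solid circular section, d ≥ √(4A/π) = 47.73 mm.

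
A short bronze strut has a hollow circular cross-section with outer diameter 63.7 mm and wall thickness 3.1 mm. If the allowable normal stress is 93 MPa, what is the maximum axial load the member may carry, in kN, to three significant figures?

A = 590.2 mm².
P_max = σ_allow · A = 93 · 590.2 = 54890 N = 54.89 kN.

54.9 kN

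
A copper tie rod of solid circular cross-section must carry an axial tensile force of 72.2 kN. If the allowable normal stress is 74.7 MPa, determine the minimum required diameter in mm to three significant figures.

35.1 mm

Required area A ≥ P/σ_allow = 72200/74.7 = 966.5 mm².
For a solid circular section, d ≥ √(4A/π) = 35.08 mm.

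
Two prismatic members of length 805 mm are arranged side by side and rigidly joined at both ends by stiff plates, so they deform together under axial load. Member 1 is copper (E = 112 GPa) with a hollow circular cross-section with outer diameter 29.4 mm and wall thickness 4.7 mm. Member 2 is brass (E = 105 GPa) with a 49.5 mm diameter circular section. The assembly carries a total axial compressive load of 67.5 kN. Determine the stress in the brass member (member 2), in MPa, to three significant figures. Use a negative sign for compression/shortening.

A_1 = 364.7 mm².
A_2 = 1924 mm².
Equal strain + equilibrium ⇒ each member carries load in proportion to AE: A₁E₁ = 40850000 N, A₂E₂ = 202100000 N, ΣAE = 242900000 N.
σ₂ = P·E₂/ΣAE = -67500·105000/242900000 = -29.18 MPa.

-29.2 MPa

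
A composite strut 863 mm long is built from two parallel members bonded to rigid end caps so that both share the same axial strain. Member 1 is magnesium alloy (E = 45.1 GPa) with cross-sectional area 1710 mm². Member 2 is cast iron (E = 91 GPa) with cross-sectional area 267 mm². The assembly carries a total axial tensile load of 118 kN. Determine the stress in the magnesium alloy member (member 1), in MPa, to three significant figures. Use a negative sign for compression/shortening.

52.5 MPa

Equal strain + equilibrium ⇒ each member carries load in proportion to AE: A₁E₁ = 77120000 N, A₂E₂ = 24300000 N, ΣAE = 101400000 N.
σ₁ = P·E₁/ΣAE = 118000·45100/101400000 = 52.47 MPa.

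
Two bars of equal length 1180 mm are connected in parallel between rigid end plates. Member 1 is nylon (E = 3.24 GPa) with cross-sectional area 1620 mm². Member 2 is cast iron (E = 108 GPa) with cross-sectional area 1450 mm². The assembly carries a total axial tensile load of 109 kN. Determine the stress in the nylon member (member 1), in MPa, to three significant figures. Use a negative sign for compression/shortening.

2.18 MPa

Equal strain + equilibrium ⇒ each member carries load in proportion to AE: A₁E₁ = 5249000 N, A₂E₂ = 156600000 N, ΣAE = 161800000 N.
σ₁ = P·E₁/ΣAE = 109000·3240/161800000 = 2.182 MPa.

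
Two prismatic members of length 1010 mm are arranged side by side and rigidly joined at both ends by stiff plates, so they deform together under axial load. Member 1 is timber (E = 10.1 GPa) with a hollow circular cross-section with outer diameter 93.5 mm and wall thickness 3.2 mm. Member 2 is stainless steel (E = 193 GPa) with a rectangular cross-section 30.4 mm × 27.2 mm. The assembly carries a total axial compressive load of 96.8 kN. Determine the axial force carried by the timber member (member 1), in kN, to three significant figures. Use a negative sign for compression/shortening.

A_1 = 907.8 mm².
A_2 = 826.9 mm².
Equal strain + equilibrium ⇒ each member carries load in proportion to AE: A₁E₁ = 9169000 N, A₂E₂ = 159600000 N, ΣAE = 168800000 N.
F₁ = P·A₁E₁/ΣAE = -96800·9169000/168800000 = -5259 N.

-5.26 kN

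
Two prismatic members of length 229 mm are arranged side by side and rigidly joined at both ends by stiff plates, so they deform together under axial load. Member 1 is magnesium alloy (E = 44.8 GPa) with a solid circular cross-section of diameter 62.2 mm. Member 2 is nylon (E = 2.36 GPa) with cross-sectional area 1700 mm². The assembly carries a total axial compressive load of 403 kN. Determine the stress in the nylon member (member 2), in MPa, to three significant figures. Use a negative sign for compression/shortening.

A_1 = 3039 mm².
Equal strain + equilibrium ⇒ each member carries load in proportion to AE: A₁E₁ = 136100000 N, A₂E₂ = 4012000 N, ΣAE = 140100000 N.
σ₂ = P·E₂/ΣAE = -403000·2360/140100000 = -6.787 MPa.

-6.79 MPa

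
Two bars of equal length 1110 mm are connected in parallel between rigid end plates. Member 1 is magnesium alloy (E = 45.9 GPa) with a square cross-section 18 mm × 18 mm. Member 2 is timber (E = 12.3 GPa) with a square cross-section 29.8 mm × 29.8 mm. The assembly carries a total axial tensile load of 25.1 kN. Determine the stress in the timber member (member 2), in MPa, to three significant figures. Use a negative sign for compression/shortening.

A_1 = 324 mm².
A_2 = 888 mm².
Equal strain + equilibrium ⇒ each member carries load in proportion to AE: A₁E₁ = 14870000 N, A₂E₂ = 10920000 N, ΣAE = 25790000 N.
σ₂ = P·E₂/ΣAE = 25100·12300/25790000 = 11.97 MPa.

12.0 MPa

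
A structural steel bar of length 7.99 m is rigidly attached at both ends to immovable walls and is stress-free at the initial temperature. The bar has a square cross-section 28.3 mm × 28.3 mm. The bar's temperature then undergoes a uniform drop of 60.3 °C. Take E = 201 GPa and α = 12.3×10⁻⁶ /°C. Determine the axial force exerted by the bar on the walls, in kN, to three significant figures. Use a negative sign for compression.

119 kN

Free thermal expansion αLΔT = 12.3e-6 · 7990 · -60.3 = -5.926 mm.
The walls impose strain ε = −(-5.926)/7990 = 7.4169e-04; σ = Eε = 201000 · 7.4169e-04 = 149.1 MPa.
Wall reaction R = σ·A = 149.1·800.9 = 119400 N = 119.4 kN.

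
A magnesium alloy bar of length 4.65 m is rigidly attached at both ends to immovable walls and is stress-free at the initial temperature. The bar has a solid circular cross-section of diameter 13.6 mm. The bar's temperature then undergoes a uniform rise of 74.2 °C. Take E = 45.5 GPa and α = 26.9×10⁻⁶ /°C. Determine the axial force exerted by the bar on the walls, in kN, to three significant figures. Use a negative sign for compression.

-13.2 kN

Free thermal expansion αLΔT = 26.9e-6 · 4650 · 74.2 = 9.281 mm.
The walls impose strain ε = −(9.281)/4650 = -1.9960e-03; σ = Eε = 45500 · -1.9960e-03 = -90.82 MPa.
Wall reaction R = σ·A = -90.82·145.3 = -13190 N = -13.19 kN.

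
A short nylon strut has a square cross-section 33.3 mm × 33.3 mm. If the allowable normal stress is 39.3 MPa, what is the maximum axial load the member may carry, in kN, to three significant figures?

43.6 kN

A = 1109 mm².
P_max = σ_allow · A = 39.3 · 1109 = 43580 N = 43.58 kN.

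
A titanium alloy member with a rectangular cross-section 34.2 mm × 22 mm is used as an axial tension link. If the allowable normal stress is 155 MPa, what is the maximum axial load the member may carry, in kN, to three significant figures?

117 kN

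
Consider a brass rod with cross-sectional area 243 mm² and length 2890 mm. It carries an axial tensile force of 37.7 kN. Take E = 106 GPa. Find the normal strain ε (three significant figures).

0.00146

σ = N/A = 155.1 MPa; ε = σ/E = 155.1/106000 = 1.464e-03.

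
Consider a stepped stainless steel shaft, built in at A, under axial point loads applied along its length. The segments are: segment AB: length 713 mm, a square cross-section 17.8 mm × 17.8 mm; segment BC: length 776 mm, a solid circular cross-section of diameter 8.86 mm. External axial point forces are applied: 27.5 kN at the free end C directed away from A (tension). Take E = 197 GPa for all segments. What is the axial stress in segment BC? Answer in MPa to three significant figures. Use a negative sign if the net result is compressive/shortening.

446 MPa

Internal axial forces (sectioning from the free end, tension +): N_BC = 27.5 kN, N_AB = 27.5 kN.
A_BC = 61.65 mm².
σ_BC = N_BC/A_BC = 27500/61.65 = 446 MPa.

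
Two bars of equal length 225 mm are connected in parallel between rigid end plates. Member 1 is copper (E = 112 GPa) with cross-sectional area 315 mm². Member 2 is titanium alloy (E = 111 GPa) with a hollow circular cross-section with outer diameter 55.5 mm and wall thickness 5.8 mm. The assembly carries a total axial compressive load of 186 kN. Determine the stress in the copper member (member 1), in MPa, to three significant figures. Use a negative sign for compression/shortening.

-153 MPa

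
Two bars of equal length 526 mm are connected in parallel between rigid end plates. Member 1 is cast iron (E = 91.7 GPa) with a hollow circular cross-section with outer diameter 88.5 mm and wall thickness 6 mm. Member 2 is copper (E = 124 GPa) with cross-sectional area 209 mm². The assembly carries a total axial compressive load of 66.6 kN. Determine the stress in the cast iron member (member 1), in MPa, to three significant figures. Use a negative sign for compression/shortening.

-36.2 MPa

A_1 = 1555 mm².
Equal strain + equilibrium ⇒ each member carries load in proportion to AE: A₁E₁ = 142600000 N, A₂E₂ = 25920000 N, ΣAE = 168500000 N.
σ₁ = P·E₁/ΣAE = -66600·91700/168500000 = -36.24 MPa.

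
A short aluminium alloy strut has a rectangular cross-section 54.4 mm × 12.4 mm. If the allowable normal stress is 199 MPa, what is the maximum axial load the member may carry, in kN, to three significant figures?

A = 674.6 mm².
P_max = σ_allow · A = 199 · 674.6 = 134200 N = 134.2 kN.

134 kN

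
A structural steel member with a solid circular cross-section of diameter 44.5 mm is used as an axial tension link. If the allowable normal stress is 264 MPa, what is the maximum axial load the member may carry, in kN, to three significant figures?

411 kN

A = 1555 mm².
P_max = σ_allow · A = 264 · 1555 = 410600 N = 410.6 kN.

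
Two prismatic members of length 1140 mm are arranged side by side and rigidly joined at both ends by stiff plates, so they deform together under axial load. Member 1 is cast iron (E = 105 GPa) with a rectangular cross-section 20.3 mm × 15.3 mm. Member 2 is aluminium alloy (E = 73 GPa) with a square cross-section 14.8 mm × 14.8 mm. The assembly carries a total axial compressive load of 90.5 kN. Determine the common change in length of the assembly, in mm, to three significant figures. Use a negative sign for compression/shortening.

A_1 = 310.6 mm².
A_2 = 219 mm².
Equal strain + equilibrium ⇒ each member carries load in proportion to AE: A₁E₁ = 32610000 N, A₂E₂ = 15990000 N, ΣAE = 48600000 N.
δ = PL/ΣAE = -90500·1140/48600000 = -2.123 mm.

-2.12 mm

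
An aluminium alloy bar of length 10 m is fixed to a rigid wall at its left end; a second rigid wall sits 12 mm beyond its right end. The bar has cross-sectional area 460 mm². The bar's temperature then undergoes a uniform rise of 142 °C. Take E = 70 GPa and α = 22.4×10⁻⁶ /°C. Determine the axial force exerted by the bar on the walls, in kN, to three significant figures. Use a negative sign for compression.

Free thermal expansion αLΔT = 22.4e-6 · 10000 · 142 = 31.81 mm.
The walls engage after the gap closes; constrained expansion = 31.81 − 12 = 19.81 mm.
The walls impose strain ε = −(19.81)/10000 = -1.9808e-03; σ = Eε = 70000 · -1.9808e-03 = -138.7 MPa.
Wall reaction R = σ·A = -138.7·460 = -63780 N = -63.78 kN.

-63.8 kN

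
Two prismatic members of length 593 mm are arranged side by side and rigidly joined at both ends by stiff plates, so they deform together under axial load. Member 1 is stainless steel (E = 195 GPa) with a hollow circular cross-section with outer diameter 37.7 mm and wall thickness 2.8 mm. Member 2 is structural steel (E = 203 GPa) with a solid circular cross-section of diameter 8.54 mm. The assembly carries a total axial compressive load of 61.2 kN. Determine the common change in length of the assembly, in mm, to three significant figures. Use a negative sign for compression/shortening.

-0.508 mm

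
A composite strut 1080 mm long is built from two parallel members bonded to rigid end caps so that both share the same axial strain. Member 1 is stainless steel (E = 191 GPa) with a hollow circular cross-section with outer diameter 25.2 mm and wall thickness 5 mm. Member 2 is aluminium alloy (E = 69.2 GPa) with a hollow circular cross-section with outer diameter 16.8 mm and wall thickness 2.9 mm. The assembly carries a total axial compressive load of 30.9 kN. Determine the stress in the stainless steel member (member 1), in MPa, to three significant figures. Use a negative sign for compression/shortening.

-85.1 MPa

A_1 = 317.3 mm².
A_2 = 126.6 mm².
Equal strain + equilibrium ⇒ each member carries load in proportion to AE: A₁E₁ = 60600000 N, A₂E₂ = 8763000 N, ΣAE = 69370000 N.
σ₁ = P·E₁/ΣAE = -30900·191000/69370000 = -85.08 MPa.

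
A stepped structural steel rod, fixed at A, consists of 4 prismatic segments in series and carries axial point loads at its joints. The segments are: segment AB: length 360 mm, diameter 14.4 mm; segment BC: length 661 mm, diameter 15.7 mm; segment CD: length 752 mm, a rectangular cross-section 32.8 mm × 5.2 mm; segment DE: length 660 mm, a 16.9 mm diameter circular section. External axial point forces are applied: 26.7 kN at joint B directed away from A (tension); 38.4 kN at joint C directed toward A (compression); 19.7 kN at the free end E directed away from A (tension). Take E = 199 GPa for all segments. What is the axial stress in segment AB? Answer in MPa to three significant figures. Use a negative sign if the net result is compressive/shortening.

49.1 MPa

Internal axial forces (sectioning from the free end, tension +): N_DE = 19.7 kN, N_CD = 19.7 kN, N_BC = -18.7 kN, N_AB = 8 kN.
A_AB = 162.9 mm².
σ_AB = N_AB/A_AB = 8000/162.9 = 49.12 MPa.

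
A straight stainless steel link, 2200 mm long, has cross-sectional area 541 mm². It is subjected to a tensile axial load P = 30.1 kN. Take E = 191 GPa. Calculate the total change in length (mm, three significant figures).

δ_mech = NL/(AE) = 30100·2200/(541·191000) = 0.6409 mm.

0.641 mm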